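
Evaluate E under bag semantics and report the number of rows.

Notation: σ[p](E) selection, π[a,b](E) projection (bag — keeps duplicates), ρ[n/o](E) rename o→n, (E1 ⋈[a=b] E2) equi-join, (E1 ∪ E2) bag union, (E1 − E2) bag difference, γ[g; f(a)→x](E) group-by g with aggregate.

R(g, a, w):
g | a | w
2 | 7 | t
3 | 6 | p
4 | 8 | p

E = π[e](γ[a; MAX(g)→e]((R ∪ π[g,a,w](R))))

Per-node cardinality:
  R → 3
  R → 3
  π[g,a,w](R) → 3
  (R ∪ π[g,a,w](R)) → 6
  γ[a; MAX(g)→e]((R ∪ π[g,a,w](R))) → 3
  π[e](γ[a; MAX(g)→e]((R ∪ π[g,a,w](R)))) → 3

|E| = 3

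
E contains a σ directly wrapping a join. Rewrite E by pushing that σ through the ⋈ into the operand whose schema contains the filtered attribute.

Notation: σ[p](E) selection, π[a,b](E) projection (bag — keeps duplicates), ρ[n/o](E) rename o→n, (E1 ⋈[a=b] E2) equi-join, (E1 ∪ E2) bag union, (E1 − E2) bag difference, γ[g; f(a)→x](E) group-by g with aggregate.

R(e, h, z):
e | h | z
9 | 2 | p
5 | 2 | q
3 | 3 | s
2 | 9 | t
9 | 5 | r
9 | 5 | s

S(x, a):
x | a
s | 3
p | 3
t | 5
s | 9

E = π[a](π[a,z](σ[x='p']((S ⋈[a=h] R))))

σ filters on x, owned by the left side.
E' = π[a](π[a,z]((σ[x='p'](S) ⋈[a=h] R)))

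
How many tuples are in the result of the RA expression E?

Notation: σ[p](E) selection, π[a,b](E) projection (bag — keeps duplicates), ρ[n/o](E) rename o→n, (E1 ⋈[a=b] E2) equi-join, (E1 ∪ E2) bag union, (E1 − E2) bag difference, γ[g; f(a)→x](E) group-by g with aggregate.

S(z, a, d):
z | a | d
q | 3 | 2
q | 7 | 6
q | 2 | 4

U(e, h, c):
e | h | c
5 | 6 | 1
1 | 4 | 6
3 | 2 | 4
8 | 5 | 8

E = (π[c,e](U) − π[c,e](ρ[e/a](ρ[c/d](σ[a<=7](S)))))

Per-node cardinality:
  U → 4
  π[c,e](U) → 4
  S → 3
  σ[a<=7](S) → 3
  ρ[c/d](σ[a<=7](S)) → 3
  ρ[e/a](ρ[c/d](σ[a<=7](S))) → 3
  π[c,e](ρ[e/a](ρ[c/d](σ[a<=7](S)))) → 3
  (π[c,e](U) − π[c,e](ρ[e/a](ρ[c/d](σ[a<=7](S))))) → 4

|E| = 4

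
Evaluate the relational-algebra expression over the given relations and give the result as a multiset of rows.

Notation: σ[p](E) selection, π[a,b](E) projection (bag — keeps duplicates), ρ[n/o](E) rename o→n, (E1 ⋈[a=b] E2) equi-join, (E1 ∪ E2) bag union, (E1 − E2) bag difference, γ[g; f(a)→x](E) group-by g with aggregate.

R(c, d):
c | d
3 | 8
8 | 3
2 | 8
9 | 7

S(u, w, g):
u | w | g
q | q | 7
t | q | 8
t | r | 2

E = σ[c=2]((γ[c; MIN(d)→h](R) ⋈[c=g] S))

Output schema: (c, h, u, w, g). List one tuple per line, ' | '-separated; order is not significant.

Stepwise |·|:
  R → 4
  γ[c; MIN(d)→h](R) → 4
  S → 3
  (γ[c; MIN(d)→h](R) ⋈[c=g] S) → 2
  σ[c=2]((γ[c; MIN(d)→h](R) ⋈[c=g] S)) → 1

== RESULT ==
c | h | u | w | g
2 | 8 | t | r | 2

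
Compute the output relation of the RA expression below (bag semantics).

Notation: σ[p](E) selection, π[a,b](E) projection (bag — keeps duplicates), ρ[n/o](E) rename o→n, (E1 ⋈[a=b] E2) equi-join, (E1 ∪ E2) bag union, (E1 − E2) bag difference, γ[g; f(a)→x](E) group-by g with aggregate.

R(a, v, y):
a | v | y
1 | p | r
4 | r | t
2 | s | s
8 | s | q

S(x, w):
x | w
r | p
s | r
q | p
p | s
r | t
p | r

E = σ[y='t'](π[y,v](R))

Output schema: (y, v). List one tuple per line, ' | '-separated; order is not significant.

Per-node cardinality:
  R → 4
  π[y,v](R) → 4
  σ[y='t'](π[y,v](R)) → 1

== RESULT ==
y | v
t | r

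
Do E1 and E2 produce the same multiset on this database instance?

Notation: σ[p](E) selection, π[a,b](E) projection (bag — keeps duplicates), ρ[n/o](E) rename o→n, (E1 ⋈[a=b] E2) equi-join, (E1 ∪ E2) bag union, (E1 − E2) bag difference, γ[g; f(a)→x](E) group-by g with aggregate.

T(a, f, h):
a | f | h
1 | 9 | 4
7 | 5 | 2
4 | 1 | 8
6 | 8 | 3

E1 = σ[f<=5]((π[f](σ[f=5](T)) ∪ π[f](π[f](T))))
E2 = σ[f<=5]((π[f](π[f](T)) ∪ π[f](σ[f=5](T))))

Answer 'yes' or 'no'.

E1 per-node cardinality:
  T → 4
  σ[f=5](T) → 1
  π[f](σ[f=5](T)) → 1
  T → 4
  π[f](T) → 4
  π[f](π[f](T)) → 4
  (π[f](σ[f=5](T)) ∪ π[f](π[f](T))) → 5
  σ[f<=5]((π[f](σ[f=5](T)) ∪ π[f](π[f](T)))) → 3
E2 per-node cardinality:
  T → 4
  π[f](T) → 4
  π[f](π[f](T)) → 4
  T → 4
  σ[f=5](T) → 1
  π[f](σ[f=5](T)) → 1
  (π[f](π[f](T)) ∪ π[f](σ[f=5](T))) → 5
  σ[f<=5]((π[f](π[f](T)) ∪ π[f](σ[f=5](T)))) → 3

E1 and E2 produce the same multiset:
f
1
5
5

yes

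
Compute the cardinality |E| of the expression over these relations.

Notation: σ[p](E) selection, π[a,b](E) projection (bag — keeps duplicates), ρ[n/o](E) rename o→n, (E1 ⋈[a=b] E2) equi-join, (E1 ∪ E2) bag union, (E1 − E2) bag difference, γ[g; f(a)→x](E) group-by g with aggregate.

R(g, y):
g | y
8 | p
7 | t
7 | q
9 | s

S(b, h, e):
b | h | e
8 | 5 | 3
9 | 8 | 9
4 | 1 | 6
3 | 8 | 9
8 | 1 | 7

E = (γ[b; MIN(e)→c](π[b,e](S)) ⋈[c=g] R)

Subexpression sizes:
  S → 5
  π[b,e](S) → 5
  γ[b; MIN(e)→c](π[b,e](S)) → 4
  R → 4
  (γ[b; MIN(e)→c](π[b,e](S)) ⋈[c=g] R) → 2

|E| = 2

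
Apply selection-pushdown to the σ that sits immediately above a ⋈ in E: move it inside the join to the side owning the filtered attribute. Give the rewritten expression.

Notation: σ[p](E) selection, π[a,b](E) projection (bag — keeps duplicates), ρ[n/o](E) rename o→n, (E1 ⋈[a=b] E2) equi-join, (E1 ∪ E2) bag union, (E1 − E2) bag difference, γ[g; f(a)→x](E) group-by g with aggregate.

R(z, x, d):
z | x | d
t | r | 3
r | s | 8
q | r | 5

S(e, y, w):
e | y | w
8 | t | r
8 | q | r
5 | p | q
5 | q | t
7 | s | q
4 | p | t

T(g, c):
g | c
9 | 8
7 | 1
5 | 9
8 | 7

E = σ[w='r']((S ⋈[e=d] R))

σ filters on w, owned by the left side.
E' = (σ[w='r'](S) ⋈[e=d] R)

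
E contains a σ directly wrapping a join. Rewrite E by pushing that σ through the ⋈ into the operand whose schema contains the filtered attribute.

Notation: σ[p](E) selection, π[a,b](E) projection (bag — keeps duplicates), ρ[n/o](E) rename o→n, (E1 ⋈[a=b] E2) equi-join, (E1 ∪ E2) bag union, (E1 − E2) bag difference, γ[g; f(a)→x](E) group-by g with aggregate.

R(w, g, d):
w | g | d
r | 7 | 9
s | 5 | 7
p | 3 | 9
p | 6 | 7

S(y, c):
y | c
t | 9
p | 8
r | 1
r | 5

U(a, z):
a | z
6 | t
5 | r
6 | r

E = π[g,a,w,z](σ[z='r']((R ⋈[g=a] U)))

σ filters on z, owned by the right side.
E' = π[g,a,w,z]((R ⋈[g=a] σ[z='r'](U)))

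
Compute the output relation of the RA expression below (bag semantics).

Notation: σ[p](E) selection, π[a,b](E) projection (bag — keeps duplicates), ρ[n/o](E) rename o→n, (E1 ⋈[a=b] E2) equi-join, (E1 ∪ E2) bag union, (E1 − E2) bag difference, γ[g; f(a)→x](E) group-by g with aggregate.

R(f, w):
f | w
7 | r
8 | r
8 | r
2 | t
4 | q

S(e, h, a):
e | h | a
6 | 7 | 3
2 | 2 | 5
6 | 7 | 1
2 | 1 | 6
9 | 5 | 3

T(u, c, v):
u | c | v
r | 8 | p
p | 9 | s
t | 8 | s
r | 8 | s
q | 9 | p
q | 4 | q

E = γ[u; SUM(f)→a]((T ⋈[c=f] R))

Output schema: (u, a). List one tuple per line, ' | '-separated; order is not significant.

Stepwise |·|:
  T → 6
  R → 5
  (T ⋈[c=f] R) → 7
  γ[u; SUM(f)→a]((T ⋈[c=f] R)) → 3

== RESULT ==
u | a
q | 4
r | 32
t | 16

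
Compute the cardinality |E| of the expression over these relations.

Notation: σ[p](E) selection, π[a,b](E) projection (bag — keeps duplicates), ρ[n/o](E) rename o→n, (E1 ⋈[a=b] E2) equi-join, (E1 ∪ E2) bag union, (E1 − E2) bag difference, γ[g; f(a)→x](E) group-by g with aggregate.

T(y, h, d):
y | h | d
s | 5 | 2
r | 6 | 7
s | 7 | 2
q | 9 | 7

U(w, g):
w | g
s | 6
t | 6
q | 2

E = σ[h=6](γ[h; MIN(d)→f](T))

Per-node cardinality:
  T → 4
  γ[h; MIN(d)→f](T) → 4
  σ[h=6](γ[h; MIN(d)→f](T)) → 1

|E| = 1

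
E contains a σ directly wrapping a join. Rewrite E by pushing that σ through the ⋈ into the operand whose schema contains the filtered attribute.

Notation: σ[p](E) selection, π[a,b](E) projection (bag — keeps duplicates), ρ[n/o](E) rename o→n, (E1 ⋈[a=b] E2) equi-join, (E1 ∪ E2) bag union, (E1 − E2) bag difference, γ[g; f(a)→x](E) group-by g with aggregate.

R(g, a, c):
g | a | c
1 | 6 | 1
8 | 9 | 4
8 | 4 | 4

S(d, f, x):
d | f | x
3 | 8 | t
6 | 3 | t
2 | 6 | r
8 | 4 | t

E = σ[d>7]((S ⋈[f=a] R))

σ filters on d, owned by the left side.
E' = (σ[d>7](S) ⋈[f=a] R)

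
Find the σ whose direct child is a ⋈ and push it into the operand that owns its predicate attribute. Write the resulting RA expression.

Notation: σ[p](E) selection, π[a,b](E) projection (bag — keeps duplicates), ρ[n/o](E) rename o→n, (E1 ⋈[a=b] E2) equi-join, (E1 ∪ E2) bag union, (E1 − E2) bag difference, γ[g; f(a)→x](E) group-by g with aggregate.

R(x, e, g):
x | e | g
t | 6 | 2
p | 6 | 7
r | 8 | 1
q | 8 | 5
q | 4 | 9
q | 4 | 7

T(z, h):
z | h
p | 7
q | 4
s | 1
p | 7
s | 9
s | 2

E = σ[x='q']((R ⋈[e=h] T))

σ filters on x, owned by the left side.
E' = (σ[x='q'](R) ⋈[e=h] T)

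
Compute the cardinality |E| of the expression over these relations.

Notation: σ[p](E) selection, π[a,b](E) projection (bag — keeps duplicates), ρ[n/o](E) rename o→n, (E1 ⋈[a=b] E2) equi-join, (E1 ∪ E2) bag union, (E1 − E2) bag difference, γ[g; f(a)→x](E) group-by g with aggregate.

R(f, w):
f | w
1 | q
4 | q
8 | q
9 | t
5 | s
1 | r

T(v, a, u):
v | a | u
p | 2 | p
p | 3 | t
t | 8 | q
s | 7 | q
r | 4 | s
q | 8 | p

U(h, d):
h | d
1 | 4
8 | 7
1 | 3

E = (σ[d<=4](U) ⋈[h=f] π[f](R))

Row counts bottom-up:
  U → 3
  σ[d<=4](U) → 2
  R → 6
  π[f](R) → 6
  (σ[d<=4](U) ⋈[h=f] π[f](R)) → 4

|E| = 4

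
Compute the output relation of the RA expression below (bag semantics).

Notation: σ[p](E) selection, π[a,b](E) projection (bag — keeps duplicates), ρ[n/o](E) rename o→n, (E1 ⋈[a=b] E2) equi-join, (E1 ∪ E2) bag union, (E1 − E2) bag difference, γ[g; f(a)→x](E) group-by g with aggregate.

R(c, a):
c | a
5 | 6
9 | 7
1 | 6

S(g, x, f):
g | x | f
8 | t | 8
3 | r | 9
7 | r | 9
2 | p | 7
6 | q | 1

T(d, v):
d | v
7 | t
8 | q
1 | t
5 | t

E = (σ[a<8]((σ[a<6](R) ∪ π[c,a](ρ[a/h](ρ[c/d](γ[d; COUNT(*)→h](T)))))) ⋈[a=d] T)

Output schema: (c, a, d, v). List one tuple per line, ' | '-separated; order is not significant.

Subexpression sizes:
  R → 3
  σ[a<6](R) → 0
  T → 4
  γ[d; COUNT(*)→h](T) → 4
  ρ[c/d](γ[d; COUNT(*)→h](T)) → 4
  ρ[a/h](ρ[c/d](γ[d; COUNT(*)→h](T))) → 4
  π[c,a](ρ[a/h](ρ[c/d](γ[d; COUNT(*)→h](T)))) → 4
  (σ[a<6](R) ∪ π[c,a](ρ[a/h](ρ[c/d](γ[d; COUNT(*)→h](T))))) → 4
  σ[a<8]((σ[a<6](R) ∪ π[c,a](ρ[a/h](ρ[c/d](γ[d; COUNT(*)→h](T)))))) → 4
  T → 4
  (σ[a<8]((σ[a<6](R) ∪ π[c,a](ρ[a/h](ρ[c/d](γ[d; COUNT(*)→h](T)))))) ⋈[a=d] T) → 4

== RESULT ==
c | a | d | v
1 | 1 | 1 | t
5 | 1 | 1 | t
7 | 1 | 1 | t
8 | 1 | 1 | t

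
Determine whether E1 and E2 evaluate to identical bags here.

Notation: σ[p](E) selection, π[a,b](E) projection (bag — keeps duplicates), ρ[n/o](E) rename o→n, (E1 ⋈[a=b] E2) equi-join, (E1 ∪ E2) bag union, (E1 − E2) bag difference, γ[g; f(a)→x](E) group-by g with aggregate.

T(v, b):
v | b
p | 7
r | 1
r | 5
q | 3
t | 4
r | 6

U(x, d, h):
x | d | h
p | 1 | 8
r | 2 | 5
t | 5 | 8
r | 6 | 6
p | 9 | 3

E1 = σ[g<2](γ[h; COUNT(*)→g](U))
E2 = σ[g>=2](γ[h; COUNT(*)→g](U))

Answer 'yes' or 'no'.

E1 per-node cardinality:
  U → 5
  γ[h; COUNT(*)→g](U) → 4
  σ[g<2](γ[h; COUNT(*)→g](U)) → 3
E2 per-node cardinality:
  U → 5
  γ[h; COUNT(*)→g](U) → 4
  σ[g>=2](γ[h; COUNT(*)→g](U)) → 1

E1 result:
h | g
3 | 1
5 | 1
6 | 1
E2 result:
h | g
8 | 2
Witness: (3, 1) appears 1× in E1 but 0× in E2.

no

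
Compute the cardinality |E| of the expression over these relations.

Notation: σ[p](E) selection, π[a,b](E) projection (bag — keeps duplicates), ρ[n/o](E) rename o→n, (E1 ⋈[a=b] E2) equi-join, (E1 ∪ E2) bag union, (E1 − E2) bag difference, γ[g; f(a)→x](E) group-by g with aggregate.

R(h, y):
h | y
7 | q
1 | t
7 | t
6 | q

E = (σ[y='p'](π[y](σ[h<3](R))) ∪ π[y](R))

Per-node cardinality:
  R → 4
  σ[h<3](R) → 1
  π[y](σ[h<3](R)) → 1
  σ[y='p'](π[y](σ[h<3](R))) → 0
  R → 4
  π[y](R) → 4
  (σ[y='p'](π[y](σ[h<3](R))) ∪ π[y](R)) → 4

|E| = 4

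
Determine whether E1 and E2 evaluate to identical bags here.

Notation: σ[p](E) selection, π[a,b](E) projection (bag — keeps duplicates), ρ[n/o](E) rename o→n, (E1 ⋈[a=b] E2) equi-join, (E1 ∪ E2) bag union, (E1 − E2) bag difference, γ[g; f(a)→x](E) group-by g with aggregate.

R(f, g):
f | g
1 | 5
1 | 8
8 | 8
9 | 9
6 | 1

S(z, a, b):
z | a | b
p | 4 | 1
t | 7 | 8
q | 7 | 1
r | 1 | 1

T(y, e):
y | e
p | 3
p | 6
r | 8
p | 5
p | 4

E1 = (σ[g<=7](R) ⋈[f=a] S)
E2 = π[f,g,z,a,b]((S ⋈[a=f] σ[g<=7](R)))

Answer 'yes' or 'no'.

E1 stepwise |·|:
  R → 5
  σ[g<=7](R) → 2
  S → 4
  (σ[g<=7](R) ⋈[f=a] S) → 1
E2 stepwise |·|:
  S → 4
  R → 5
  σ[g<=7](R) → 2
  (S ⋈[a=f] σ[g<=7](R)) → 1
  π[f,g,z,a,b]((S ⋈[a=f] σ[g<=7](R))) → 1

E1 and E2 produce the same multiset:
f | g | z | a | b
1 | 5 | r | 1 | 1

yes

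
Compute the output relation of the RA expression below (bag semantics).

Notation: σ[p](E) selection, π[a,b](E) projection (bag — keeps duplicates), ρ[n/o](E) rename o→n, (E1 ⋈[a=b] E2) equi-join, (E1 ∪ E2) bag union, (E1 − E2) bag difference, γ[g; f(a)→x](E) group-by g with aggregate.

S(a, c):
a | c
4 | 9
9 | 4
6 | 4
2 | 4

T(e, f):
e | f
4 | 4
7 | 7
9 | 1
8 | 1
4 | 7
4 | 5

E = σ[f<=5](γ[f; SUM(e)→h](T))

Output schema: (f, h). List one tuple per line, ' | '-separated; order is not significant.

Stepwise |·|:
  T → 6
  γ[f; SUM(e)→h](T) → 4
  σ[f<=5](γ[f; SUM(e)→h](T)) → 3

== RESULT ==
f | h
1 | 17
4 | 4
5 | 4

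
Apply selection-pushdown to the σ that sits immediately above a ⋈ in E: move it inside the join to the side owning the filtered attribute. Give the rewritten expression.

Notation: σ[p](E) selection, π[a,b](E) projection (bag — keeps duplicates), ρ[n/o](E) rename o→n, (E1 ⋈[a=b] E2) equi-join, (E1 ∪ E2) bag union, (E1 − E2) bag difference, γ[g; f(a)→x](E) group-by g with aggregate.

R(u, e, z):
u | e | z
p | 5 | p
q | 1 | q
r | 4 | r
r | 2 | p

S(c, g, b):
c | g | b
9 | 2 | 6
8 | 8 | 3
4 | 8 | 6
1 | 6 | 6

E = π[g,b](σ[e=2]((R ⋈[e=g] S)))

σ filters on e, owned by the left side.
E' = π[g,b]((σ[e=2](R) ⋈[e=g] S))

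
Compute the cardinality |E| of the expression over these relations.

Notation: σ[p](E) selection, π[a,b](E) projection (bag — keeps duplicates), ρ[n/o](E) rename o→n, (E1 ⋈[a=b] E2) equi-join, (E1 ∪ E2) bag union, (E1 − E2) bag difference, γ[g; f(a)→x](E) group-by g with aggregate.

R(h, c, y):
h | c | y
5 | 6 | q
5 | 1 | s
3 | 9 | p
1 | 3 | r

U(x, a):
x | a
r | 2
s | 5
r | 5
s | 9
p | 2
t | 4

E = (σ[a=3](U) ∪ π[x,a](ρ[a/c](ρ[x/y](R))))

Per-node cardinality:
  U → 6
  σ[a=3](U) → 0
  R → 4
  ρ[x/y](R) → 4
  ρ[a/c](ρ[x/y](R)) → 4
  π[x,a](ρ[a/c](ρ[x/y](R))) → 4
  (σ[a=3](U) ∪ π[x,a](ρ[a/c](ρ[x/y](R)))) → 4

|E| = 4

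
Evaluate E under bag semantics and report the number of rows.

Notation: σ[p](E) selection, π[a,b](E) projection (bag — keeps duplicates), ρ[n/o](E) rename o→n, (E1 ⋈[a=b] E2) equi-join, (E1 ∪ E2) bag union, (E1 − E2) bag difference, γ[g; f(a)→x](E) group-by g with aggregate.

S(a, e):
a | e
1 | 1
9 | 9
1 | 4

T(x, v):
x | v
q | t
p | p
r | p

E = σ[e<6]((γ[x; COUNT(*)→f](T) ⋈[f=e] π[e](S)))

Per-node cardinality:
  T → 3
  γ[x; COUNT(*)→f](T) → 3
  S → 3
  π[e](S) → 3
  (γ[x; COUNT(*)→f](T) ⋈[f=e] π[e](S)) → 3
  σ[e<6]((γ[x; COUNT(*)→f](T) ⋈[f=e] π[e](S))) → 3

|E| = 3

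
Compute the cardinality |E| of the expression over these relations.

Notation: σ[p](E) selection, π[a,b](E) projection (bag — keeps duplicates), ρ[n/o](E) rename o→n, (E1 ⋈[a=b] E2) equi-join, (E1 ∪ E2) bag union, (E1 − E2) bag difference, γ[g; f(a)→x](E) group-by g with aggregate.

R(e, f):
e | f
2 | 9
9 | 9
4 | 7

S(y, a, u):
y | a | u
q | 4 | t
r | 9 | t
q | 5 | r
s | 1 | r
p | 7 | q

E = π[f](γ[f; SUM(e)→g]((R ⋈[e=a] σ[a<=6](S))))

Row counts bottom-up:
  R → 3
  S → 5
  σ[a<=6](S) → 3
  (R ⋈[e=a] σ[a<=6](S)) → 1
  γ[f; SUM(e)→g]((R ⋈[e=a] σ[a<=6](S))) → 1
  π[f](γ[f; SUM(e)→g]((R ⋈[e=a] σ[a<=6](S)))) → 1

|E| = 1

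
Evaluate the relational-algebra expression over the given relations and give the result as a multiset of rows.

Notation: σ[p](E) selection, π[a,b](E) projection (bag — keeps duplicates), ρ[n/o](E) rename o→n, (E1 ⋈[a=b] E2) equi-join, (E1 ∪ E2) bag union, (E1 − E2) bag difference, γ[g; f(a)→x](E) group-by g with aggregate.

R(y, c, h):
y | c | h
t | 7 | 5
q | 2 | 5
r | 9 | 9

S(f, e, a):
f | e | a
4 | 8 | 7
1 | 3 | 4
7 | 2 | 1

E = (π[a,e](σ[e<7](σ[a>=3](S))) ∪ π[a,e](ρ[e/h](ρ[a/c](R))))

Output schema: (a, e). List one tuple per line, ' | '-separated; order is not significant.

Row counts bottom-up:
  S → 3
  σ[a>=3](S) → 2
  σ[e<7](σ[a>=3](S)) → 1
  π[a,e](σ[e<7](σ[a>=3](S))) → 1
  R → 3
  ρ[a/c](R) → 3
  ρ[e/h](ρ[a/c](R)) → 3
  π[a,e](ρ[e/h](ρ[a/c](R))) → 3
  (π[a,e](σ[e<7](σ[a>=3](S))) ∪ π[a,e](ρ[e/h](ρ[a/c](R)))) → 4

== RESULT ==
a | e
2 | 5
4 | 3
7 | 5
9 | 9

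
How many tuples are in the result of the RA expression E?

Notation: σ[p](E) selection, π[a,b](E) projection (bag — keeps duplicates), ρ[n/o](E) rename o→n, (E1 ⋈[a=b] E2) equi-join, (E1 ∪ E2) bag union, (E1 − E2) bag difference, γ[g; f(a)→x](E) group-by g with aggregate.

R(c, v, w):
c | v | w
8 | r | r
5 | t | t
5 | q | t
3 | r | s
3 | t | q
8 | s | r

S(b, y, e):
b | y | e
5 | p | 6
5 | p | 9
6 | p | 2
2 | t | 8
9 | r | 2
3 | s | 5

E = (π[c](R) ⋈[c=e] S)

Subexpression sizes:
  R → 6
  π[c](R) → 6
  S → 6
  (π[c](R) ⋈[c=e] S) → 4

|E| = 4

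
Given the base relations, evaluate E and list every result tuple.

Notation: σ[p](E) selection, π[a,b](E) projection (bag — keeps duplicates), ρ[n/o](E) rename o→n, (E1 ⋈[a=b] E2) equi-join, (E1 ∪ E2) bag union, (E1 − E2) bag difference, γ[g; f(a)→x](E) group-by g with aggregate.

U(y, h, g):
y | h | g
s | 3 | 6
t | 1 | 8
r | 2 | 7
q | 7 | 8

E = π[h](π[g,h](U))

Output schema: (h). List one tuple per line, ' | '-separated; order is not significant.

Stepwise |·|:
  U → 4
  π[g,h](U) → 4
  π[h](π[g,h](U)) → 4

== RESULT ==
h
1
2
3
7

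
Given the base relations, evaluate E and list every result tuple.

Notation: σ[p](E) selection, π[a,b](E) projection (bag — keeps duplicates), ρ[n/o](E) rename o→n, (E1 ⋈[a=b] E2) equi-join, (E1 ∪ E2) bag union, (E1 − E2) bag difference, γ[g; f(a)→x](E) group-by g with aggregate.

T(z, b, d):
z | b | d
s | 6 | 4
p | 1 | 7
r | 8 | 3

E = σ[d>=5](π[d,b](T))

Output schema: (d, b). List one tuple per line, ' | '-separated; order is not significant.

Stepwise |·|:
  T → 3
  π[d,b](T) → 3
  σ[d>=5](π[d,b](T)) → 1

== RESULT ==
d | b
7 | 1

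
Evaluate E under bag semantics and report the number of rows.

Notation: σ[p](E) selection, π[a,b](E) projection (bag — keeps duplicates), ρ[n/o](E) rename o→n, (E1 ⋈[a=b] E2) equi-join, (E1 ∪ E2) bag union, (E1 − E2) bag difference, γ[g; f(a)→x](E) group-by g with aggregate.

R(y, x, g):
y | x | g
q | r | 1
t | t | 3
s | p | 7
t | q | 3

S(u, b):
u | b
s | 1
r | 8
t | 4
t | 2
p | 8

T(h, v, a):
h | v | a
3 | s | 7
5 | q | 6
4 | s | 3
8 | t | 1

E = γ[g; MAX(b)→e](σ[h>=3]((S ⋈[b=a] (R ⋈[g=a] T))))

Row counts bottom-up:
  S → 5
  R → 4
  T → 4
  (R ⋈[g=a] T) → 4
  (S ⋈[b=a] (R ⋈[g=a] T)) → 1
  σ[h>=3]((S ⋈[b=a] (R ⋈[g=a] T))) → 1
  γ[g; MAX(b)→e](σ[h>=3]((S ⋈[b=a] (R ⋈[g=a] T)))) → 1

|E| = 1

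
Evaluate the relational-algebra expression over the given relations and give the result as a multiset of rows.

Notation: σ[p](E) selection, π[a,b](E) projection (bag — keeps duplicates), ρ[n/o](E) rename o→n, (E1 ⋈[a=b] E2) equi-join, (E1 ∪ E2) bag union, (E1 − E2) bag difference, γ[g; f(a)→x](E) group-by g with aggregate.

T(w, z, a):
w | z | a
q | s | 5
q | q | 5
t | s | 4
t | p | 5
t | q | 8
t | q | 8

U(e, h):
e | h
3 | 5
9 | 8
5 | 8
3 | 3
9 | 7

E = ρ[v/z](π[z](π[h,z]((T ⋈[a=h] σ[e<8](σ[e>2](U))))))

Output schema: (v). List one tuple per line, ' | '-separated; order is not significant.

Subexpression sizes:
  T → 6
  U → 5
  σ[e>2](U) → 5
  σ[e<8](σ[e>2](U)) → 3
  (T ⋈[a=h] σ[e<8](σ[e>2](U))) → 5
  π[h,z]((T ⋈[a=h] σ[e<8](σ[e>2](U)))) → 5
  π[z](π[h,z]((T ⋈[a=h] σ[e<8](σ[e>2](U))))) → 5
  ρ[v/z](π[z](π[h,z]((T ⋈[a=h] σ[e<8](σ[e>2](U)))))) → 5

== RESULT ==
v
p
q
q
q
s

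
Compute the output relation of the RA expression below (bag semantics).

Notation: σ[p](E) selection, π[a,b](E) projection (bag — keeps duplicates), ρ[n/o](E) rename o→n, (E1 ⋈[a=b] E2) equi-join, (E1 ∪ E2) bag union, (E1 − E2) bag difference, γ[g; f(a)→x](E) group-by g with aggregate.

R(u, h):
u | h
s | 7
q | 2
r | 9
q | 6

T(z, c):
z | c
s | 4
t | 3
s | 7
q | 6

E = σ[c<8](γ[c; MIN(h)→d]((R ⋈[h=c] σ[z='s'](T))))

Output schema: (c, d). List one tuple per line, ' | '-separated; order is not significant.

Row counts bottom-up:
  R → 4
  T → 4
  σ[z='s'](T) → 2
  (R ⋈[h=c] σ[z='s'](T)) → 1
  γ[c; MIN(h)→d]((R ⋈[h=c] σ[z='s'](T))) → 1
  σ[c<8](γ[c; MIN(h)→d]((R ⋈[h=c] σ[z='s'](T)))) → 1

== RESULT ==
c | d
7 | 7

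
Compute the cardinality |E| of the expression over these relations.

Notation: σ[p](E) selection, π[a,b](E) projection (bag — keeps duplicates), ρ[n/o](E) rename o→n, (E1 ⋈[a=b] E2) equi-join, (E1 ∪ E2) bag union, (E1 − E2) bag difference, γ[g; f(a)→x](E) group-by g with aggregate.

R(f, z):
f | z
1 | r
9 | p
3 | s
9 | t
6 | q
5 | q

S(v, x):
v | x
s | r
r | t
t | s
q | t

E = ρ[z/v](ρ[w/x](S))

Stepwise |·|:
  S → 4
  ρ[w/x](S) → 4
  ρ[z/v](ρ[w/x](S)) → 4

|E| = 4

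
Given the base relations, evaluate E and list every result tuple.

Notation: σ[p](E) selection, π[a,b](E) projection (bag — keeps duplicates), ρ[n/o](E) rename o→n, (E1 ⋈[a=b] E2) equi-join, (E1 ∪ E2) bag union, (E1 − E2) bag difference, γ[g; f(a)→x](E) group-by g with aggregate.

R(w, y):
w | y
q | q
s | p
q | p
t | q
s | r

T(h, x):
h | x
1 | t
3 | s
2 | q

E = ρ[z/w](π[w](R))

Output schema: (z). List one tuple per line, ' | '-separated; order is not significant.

Per-node cardinality:
  R → 5
  π[w](R) → 5
  ρ[z/w](π[w](R)) → 5

== RESULT ==
z
q
q
s
s
t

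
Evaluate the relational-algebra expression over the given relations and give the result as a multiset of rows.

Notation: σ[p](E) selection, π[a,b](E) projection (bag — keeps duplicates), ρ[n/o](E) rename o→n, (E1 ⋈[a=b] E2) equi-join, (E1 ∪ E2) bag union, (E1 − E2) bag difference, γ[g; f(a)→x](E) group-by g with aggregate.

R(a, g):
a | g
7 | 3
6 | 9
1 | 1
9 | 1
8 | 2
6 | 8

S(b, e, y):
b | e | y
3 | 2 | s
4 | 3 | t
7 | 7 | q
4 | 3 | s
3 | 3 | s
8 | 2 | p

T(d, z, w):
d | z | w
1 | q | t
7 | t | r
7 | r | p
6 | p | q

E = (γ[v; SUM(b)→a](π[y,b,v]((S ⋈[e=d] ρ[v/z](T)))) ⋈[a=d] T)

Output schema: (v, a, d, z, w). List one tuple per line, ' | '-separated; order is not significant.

Row counts bottom-up:
  S → 6
  T → 4
  ρ[v/z](T) → 4
  (S ⋈[e=d] ρ[v/z](T)) → 2
  π[y,b,v]((S ⋈[e=d] ρ[v/z](T))) → 2
  γ[v; SUM(b)→a](π[y,b,v]((S ⋈[e=d] ρ[v/z](T)))) → 2
  T → 4
  (γ[v; SUM(b)→a](π[y,b,v]((S ⋈[e=d] ρ[v/z](T)))) ⋈[a=d] T) → 4

== RESULT ==
v | a | d | z | w
r | 7 | 7 | r | p
r | 7 | 7 | t | r
t | 7 | 7 | r | p
t | 7 | 7 | t | r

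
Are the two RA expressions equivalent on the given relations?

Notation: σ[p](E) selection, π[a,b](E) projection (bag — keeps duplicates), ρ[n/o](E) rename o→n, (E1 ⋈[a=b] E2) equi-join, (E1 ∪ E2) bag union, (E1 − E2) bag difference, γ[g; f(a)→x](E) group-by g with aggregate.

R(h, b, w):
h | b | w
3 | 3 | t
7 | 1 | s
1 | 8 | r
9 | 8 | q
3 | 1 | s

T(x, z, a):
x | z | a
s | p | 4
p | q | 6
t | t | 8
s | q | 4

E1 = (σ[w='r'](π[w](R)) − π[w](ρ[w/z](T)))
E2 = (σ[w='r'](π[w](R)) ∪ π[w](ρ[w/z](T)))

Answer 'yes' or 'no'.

E1 stepwise |·|:
  R → 5
  π[w](R) → 5
  σ[w='r'](π[w](R)) → 1
  T → 4
  ρ[w/z](T) → 4
  π[w](ρ[w/z](T)) → 4
  (σ[w='r'](π[w](R)) − π[w](ρ[w/z](T))) → 1
E2 stepwise |·|:
  R → 5
  π[w](R) → 5
  σ[w='r'](π[w](R)) → 1
  T → 4
  ρ[w/z](T) → 4
  π[w](ρ[w/z](T)) → 4
  (σ[w='r'](π[w](R)) ∪ π[w](ρ[w/z](T))) → 5

E1 result:
w
r
E2 result:
w
p
q
q
r
t
Witness: ('q',) appears 0× in E1 but 2× in E2.

no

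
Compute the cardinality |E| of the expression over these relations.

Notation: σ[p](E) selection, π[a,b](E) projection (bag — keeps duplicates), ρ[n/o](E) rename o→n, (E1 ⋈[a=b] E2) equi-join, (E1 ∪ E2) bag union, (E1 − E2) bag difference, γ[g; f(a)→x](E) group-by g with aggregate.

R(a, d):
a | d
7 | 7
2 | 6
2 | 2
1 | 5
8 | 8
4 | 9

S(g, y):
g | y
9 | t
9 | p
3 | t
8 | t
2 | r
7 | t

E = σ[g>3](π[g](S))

Row counts bottom-up:
  S → 6
  π[g](S) → 6
  σ[g>3](π[g](S)) → 4

|E| = 4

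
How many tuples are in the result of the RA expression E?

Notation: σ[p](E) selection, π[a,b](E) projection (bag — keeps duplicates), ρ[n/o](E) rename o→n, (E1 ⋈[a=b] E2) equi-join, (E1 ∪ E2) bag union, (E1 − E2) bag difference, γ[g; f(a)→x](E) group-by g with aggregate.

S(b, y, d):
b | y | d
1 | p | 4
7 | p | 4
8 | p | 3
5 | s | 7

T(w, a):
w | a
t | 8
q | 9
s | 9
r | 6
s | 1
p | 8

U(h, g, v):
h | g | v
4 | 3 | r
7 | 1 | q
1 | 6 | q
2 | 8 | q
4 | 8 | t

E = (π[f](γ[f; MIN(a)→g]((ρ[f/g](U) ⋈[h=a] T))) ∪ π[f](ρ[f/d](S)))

Stepwise |·|:
  U → 5
  ρ[f/g](U) → 5
  T → 6
  (ρ[f/g](U) ⋈[h=a] T) → 1
  γ[f; MIN(a)→g]((ρ[f/g](U) ⋈[h=a] T)) → 1
  π[f](γ[f; MIN(a)→g]((ρ[f/g](U) ⋈[h=a] T))) → 1
  S → 4
  ρ[f/d](S) → 4
  π[f](ρ[f/d](S)) → 4
  (π[f](γ[f; MIN(a)→g]((ρ[f/g](U) ⋈[h=a] T))) ∪ π[f](ρ[f/d](S))) → 5

|E| = 5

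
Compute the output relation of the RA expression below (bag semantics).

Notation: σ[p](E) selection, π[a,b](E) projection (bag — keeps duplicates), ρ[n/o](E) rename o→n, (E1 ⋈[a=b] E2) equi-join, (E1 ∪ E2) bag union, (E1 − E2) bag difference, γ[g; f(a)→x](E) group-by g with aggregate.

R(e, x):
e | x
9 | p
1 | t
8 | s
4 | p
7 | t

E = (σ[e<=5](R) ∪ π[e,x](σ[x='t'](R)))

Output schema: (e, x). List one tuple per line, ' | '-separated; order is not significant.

Stepwise |·|:
  R → 5
  σ[e<=5](R) → 2
  R → 5
  σ[x='t'](R) → 2
  π[e,x](σ[x='t'](R)) → 2
  (σ[e<=5](R) ∪ π[e,x](σ[x='t'](R))) → 4

== RESULT ==
e | x
1 | t
1 | t
4 | p
7 | t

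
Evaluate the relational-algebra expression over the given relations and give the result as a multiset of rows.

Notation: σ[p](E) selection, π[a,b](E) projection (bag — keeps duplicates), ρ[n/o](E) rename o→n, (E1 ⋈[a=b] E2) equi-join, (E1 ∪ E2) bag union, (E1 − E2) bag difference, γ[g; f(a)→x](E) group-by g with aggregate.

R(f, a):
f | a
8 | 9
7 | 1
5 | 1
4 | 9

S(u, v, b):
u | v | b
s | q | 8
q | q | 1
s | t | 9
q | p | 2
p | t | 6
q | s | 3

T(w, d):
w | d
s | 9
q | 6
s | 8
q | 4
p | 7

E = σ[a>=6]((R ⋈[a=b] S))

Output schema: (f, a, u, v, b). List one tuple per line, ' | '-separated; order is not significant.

Stepwise |·|:
  R → 4
  S → 6
  (R ⋈[a=b] S) → 4
  σ[a>=6]((R ⋈[a=b] S)) → 2

== RESULT ==
f | a | u | v | b
4 | 9 | s | t | 9
8 | 9 | s | t | 9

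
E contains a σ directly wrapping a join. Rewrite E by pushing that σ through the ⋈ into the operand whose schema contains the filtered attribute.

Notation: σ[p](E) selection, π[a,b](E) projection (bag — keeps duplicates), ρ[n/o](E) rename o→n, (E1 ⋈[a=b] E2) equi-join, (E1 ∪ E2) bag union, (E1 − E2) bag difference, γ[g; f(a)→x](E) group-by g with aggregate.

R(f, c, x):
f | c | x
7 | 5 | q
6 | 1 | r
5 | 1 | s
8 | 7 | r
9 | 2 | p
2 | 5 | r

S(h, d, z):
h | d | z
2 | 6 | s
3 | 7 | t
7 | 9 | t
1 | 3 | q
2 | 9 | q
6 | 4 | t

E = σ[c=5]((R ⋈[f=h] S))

σ filters on c, owned by the left side.
E' = (σ[c=5](R) ⋈[f=h] S)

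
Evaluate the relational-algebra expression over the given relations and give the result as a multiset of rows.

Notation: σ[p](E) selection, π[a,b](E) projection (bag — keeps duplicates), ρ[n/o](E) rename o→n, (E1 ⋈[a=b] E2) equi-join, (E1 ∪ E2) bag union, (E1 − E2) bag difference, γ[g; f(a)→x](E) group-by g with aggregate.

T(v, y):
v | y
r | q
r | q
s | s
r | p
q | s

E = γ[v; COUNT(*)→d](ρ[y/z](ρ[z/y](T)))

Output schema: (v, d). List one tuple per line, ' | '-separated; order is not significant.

Stepwise |·|:
  T → 5
  ρ[z/y](T) → 5
  ρ[y/z](ρ[z/y](T)) → 5
  γ[v; COUNT(*)→d](ρ[y/z](ρ[z/y](T))) → 3

== RESULT ==
v | d
q | 1
r | 3
s | 1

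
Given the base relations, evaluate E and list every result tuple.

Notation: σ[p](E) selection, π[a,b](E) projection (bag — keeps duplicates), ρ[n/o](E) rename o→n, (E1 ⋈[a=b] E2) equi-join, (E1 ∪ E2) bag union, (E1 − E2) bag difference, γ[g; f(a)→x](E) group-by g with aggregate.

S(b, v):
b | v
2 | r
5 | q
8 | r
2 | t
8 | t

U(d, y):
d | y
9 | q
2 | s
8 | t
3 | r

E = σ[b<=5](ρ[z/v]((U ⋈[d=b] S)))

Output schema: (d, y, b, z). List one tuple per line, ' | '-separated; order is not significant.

Stepwise |·|:
  U → 4
  S → 5
  (U ⋈[d=b] S) → 4
  ρ[z/v]((U ⋈[d=b] S)) → 4
  σ[b<=5](ρ[z/v]((U ⋈[d=b] S))) → 2

== RESULT ==
d | y | b | z
2 | s | 2 | r
2 | s | 2 | t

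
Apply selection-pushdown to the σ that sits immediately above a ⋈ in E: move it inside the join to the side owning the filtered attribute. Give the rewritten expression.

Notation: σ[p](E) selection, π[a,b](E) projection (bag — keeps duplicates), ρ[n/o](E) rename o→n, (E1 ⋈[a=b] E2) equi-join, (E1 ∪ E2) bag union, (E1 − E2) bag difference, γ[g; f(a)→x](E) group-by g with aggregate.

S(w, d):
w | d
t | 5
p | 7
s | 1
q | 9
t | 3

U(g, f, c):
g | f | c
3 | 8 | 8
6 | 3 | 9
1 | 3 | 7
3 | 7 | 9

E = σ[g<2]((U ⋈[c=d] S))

σ filters on g, owned by the left side.
E' = (σ[g<2](U) ⋈[c=d] S)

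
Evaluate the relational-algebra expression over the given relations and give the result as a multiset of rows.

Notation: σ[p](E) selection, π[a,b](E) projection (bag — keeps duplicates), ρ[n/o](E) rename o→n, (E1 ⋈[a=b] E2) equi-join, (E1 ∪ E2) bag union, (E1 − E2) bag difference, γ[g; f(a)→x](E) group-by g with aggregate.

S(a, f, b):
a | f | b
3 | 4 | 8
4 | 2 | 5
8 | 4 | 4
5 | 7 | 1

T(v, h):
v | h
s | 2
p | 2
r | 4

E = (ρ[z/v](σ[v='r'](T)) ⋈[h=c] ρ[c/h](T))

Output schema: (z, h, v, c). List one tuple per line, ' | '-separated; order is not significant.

Per-node cardinality:
  T → 3
  σ[v='r'](T) → 1
  ρ[z/v](σ[v='r'](T)) → 1
  T → 3
  ρ[c/h](T) → 3
  (ρ[z/v](σ[v='r'](T)) ⋈[h=c] ρ[c/h](T)) → 1

== RESULT ==
z | h | v | c
r | 4 | r | 4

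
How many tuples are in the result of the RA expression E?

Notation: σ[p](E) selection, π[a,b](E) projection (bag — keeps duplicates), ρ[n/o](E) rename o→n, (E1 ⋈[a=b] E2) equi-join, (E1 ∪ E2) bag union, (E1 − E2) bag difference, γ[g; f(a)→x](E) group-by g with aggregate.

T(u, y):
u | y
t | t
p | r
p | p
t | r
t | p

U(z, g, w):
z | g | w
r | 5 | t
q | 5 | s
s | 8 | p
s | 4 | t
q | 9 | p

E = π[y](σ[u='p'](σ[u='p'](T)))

Per-node cardinality:
  T → 5
  σ[u='p'](T) → 2
  σ[u='p'](σ[u='p'](T)) → 2
  π[y](σ[u='p'](σ[u='p'](T))) → 2

|E| = 2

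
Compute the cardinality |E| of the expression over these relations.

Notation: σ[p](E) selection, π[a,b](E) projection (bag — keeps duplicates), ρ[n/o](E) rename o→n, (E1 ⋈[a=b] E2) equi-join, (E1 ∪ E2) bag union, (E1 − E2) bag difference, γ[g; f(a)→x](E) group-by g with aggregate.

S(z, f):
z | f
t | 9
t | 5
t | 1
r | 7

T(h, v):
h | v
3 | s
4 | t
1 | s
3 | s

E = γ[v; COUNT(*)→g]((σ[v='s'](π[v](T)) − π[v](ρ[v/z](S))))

Subexpression sizes:
  T → 4
  π[v](T) → 4
  σ[v='s'](π[v](T)) → 3
  S → 4
  ρ[v/z](S) → 4
  π[v](ρ[v/z](S)) → 4
  (σ[v='s'](π[v](T)) − π[v](ρ[v/z](S))) → 3
  γ[v; COUNT(*)→g]((σ[v='s'](π[v](T)) − π[v](ρ[v/z](S)))) → 1

|E| = 1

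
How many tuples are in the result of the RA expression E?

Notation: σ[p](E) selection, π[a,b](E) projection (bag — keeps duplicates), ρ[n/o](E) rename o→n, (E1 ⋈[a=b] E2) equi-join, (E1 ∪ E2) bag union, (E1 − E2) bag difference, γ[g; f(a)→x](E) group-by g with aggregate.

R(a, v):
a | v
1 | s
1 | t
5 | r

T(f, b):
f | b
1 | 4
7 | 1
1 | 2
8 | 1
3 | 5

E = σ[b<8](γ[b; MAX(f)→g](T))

Per-node cardinality:
  T → 5
  γ[b; MAX(f)→g](T) → 4
  σ[b<8](γ[b; MAX(f)→g](T)) → 4

|E| = 4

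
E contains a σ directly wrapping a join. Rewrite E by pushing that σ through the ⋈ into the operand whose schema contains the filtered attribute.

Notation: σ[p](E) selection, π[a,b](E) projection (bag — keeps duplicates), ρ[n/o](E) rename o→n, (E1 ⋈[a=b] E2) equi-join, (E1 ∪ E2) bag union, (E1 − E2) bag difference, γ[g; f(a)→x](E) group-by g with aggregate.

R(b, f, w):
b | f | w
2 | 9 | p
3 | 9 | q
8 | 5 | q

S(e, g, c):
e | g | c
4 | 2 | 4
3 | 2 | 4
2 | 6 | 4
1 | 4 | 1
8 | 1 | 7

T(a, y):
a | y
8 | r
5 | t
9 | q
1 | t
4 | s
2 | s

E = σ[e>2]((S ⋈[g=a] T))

σ filters on e, owned by the left side.
E' = (σ[e>2](S) ⋈[g=a] T)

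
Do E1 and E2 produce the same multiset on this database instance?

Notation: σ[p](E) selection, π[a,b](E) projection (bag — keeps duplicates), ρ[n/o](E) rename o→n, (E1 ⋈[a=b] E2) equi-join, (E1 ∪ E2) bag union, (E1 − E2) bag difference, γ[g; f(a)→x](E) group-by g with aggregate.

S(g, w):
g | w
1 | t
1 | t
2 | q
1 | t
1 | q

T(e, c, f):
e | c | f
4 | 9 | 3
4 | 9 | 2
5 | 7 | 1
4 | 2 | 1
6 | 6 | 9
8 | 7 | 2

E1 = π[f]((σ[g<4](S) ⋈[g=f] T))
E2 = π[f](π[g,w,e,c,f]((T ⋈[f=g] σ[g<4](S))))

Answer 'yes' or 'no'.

E1 subexpression sizes:
  S → 5
  σ[g<4](S) → 5
  T → 6
  (σ[g<4](S) ⋈[g=f] T) → 10
  π[f]((σ[g<4](S) ⋈[g=f] T)) → 10
E2 subexpression sizes:
  T → 6
  S → 5
  σ[g<4](S) → 5
  (T ⋈[f=g] σ[g<4](S)) → 10
  π[g,w,e,c,f]((T ⋈[f=g] σ[g<4](S))) → 10
  π[f](π[g,w,e,c,f]((T ⋈[f=g] σ[g<4](S)))) → 10

E1 and E2 produce the same multiset:
f
1
1
1
1
1
1
1
1
2
2

yes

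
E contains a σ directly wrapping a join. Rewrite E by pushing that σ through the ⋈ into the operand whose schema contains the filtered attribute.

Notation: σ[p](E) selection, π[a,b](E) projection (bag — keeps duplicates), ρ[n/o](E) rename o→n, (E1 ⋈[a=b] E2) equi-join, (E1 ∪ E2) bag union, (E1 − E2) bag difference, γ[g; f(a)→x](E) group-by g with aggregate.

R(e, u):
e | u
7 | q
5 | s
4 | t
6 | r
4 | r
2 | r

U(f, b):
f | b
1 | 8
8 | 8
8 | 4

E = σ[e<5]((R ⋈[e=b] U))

σ filters on e, owned by the left side.
E' = (σ[e<5](R) ⋈[e=b] U)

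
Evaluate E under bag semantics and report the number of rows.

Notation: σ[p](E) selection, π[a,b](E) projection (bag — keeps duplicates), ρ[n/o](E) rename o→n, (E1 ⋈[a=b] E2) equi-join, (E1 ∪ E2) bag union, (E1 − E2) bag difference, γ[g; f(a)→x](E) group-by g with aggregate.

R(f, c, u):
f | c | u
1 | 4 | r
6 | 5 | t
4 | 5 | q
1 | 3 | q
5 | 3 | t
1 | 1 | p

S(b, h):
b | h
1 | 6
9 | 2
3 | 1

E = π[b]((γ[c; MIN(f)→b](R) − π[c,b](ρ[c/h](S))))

Per-node cardinality:
  R → 6
  γ[c; MIN(f)→b](R) → 4
  S → 3
  ρ[c/h](S) → 3
  π[c,b](ρ[c/h](S)) → 3
  (γ[c; MIN(f)→b](R) − π[c,b](ρ[c/h](S))) → 4
  π[b]((γ[c; MIN(f)→b](R) − π[c,b](ρ[c/h](S)))) → 4

|E| = 4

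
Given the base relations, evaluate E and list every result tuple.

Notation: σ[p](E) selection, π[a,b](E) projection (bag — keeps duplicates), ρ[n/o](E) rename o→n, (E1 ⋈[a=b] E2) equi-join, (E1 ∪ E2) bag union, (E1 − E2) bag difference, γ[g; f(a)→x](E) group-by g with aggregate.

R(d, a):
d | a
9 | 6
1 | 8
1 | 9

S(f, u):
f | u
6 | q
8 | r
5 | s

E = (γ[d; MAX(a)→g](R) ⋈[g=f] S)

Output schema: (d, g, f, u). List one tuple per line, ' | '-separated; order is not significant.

Subexpression sizes:
  R → 3
  γ[d; MAX(a)→g](R) → 2
  S → 3
  (γ[d; MAX(a)→g](R) ⋈[g=f] S) → 1

== RESULT ==
d | g | f | u
9 | 6 | 6 | q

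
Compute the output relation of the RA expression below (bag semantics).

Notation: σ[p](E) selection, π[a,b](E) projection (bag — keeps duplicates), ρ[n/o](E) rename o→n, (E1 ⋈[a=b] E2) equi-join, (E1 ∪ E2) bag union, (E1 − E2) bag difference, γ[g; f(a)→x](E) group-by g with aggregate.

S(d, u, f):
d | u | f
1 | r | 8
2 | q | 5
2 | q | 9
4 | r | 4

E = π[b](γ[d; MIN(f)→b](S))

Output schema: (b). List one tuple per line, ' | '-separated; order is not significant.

Per-node cardinality:
  S → 4
  γ[d; MIN(f)→b](S) → 3
  π[b](γ[d; MIN(f)→b](S)) → 3

== RESULT ==
b
4
5
8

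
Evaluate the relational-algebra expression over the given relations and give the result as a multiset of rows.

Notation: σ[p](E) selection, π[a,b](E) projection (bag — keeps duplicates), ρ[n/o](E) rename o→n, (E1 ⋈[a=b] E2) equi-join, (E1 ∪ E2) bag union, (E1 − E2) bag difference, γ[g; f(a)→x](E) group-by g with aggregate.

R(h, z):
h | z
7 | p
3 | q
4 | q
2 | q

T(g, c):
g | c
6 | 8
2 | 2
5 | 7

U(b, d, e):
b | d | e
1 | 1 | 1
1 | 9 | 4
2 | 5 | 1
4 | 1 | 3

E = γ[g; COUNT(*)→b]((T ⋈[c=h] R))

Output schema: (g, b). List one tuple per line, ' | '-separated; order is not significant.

Row counts bottom-up:
  T → 3
  R → 4
  (T ⋈[c=h] R) → 2
  γ[g; COUNT(*)→b]((T ⋈[c=h] R)) → 2

== RESULT ==
g | b
2 | 1
5 | 1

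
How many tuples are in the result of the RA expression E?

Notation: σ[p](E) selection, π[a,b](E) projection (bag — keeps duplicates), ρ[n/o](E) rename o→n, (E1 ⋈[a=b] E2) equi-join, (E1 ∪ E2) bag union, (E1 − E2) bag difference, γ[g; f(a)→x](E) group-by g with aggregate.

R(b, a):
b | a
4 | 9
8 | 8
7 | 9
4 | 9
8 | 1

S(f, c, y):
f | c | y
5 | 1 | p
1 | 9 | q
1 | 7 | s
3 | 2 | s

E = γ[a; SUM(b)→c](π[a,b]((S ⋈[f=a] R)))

Per-node cardinality:
  S → 4
  R → 5
  (S ⋈[f=a] R) → 2
  π[a,b]((S ⋈[f=a] R)) → 2
  γ[a; SUM(b)→c](π[a,b]((S ⋈[f=a] R))) → 1

|E| = 1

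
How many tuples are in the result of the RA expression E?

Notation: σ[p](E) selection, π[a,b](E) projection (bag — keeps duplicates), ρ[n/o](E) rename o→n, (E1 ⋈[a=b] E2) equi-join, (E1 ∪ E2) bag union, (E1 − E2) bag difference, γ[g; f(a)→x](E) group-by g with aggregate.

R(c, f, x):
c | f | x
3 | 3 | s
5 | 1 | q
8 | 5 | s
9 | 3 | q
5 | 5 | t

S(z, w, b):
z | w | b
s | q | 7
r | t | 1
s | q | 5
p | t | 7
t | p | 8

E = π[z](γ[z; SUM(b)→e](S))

Per-node cardinality:
  S → 5
  γ[z; SUM(b)→e](S) → 4
  π[z](γ[z; SUM(b)→e](S)) → 4

|E| = 4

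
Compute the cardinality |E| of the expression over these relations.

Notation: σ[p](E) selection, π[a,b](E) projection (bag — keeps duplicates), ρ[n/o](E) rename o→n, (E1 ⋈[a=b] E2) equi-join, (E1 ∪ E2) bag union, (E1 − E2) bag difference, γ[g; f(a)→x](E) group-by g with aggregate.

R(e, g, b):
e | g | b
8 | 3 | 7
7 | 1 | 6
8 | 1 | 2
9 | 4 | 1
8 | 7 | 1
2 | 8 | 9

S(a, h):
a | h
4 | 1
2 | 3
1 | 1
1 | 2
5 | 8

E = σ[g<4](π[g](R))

Per-node cardinality:
  R → 6
  π[g](R) → 6
  σ[g<4](π[g](R)) → 3

|E| = 3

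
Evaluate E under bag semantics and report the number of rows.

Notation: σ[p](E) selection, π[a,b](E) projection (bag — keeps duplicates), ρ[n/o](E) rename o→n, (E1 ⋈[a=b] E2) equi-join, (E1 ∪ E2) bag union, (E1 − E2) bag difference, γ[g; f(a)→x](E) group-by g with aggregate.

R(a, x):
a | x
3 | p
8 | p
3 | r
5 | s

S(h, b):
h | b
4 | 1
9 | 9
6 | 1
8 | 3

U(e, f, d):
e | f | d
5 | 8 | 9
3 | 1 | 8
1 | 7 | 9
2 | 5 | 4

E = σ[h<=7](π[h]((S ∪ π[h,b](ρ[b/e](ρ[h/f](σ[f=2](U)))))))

Subexpression sizes:
  S → 4
  U → 4
  σ[f=2](U) → 0
  ρ[h/f](σ[f=2](U)) → 0
  ρ[b/e](ρ[h/f](σ[f=2](U))) → 0
  π[h,b](ρ[b/e](ρ[h/f](σ[f=2](U)))) → 0
  (S ∪ π[h,b](ρ[b/e](ρ[h/f](σ[f=2](U))))) → 4
  π[h]((S ∪ π[h,b](ρ[b/e](ρ[h/f](σ[f=2](U)))))) → 4
  σ[h<=7](π[h]((S ∪ π[h,b](ρ[b/e](ρ[h/f](σ[f=2](U))))))) → 2

|E| = 2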